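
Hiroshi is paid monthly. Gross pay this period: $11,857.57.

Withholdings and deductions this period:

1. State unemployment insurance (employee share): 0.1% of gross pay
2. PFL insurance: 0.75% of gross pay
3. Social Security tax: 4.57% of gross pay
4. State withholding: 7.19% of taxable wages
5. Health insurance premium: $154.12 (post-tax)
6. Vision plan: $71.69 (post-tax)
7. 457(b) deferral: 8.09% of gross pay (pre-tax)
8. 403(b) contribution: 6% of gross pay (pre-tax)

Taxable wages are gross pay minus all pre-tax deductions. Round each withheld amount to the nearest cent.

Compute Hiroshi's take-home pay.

$8,585.92

457(b) deferral: $11,857.57 × 0.0809 = $959.28
403(b) contribution: $11,857.57 × 0.06 = $711.45
Pre-tax total = $959.28 + $711.45 = $1,670.73
Taxable wages = $11,857.57 − $1,670.73 = $10,186.84
State withholding: $10,186.84 × 0.0719 = $732.43
PFL insurance: $11,857.57 × 0.0075 = $88.93
Social Security tax: $11,857.57 × 0.0457 = $541.89
State unemployment insurance (employee share): $11,857.57 × 0.001 = $11.86
Health insurance premium: $154.12
Vision plan: $71.69
Total deductions = $959.28 + $711.45 + $732.43 + $88.93 + $541.89 + $11.86 + $154.12 + $71.69 = $3,271.65
Net pay = $11,857.57 − $3,271.65 = $8,585.92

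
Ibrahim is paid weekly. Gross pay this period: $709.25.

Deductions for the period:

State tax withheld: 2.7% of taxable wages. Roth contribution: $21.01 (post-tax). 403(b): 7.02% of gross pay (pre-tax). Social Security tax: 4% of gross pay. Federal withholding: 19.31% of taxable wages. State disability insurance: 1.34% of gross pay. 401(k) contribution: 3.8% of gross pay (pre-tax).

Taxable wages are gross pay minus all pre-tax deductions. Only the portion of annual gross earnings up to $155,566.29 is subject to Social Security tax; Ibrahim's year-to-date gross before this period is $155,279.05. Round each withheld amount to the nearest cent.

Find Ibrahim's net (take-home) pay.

403(b): $709.25 × 0.0702 = $49.79
401(k) contribution: $709.25 × 0.038 = $26.95
Pre-tax total = $49.79 + $26.95 = $76.74
Taxable wages = $709.25 − $76.74 = $632.51
State tax withheld: $632.51 × 0.027 = $17.08
Federal withholding: $632.51 × 0.1931 = $122.14
State disability insurance: $709.25 × 0.0134 = $9.50
Social Security tax: only $155,566.29 − $155,279.05 = $287.24 of this check is subject → $287.24 × 0.04 = $11.49
Roth contribution: $21.01
Total deductions = $49.79 + $26.95 + $17.08 + $122.14 + $9.50 + $11.49 + $21.01 = $257.96
Net pay = $709.25 − $257.96 = $451.29

$451.29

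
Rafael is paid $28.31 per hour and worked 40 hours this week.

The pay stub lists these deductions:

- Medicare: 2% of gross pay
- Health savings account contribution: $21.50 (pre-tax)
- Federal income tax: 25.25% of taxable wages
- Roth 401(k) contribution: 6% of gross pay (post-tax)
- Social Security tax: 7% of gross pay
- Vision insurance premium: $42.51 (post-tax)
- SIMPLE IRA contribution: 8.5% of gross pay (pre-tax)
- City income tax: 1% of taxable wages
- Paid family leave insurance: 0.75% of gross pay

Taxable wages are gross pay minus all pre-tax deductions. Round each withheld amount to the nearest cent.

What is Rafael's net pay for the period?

$527.44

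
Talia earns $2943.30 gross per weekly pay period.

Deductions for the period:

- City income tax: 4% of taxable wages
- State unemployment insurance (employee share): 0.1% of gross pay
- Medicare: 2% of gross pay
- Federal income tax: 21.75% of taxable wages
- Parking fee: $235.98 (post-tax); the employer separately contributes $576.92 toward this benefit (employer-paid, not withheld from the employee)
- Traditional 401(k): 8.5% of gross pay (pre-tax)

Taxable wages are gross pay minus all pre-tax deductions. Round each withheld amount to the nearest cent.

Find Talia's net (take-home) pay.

$1701.86

Traditional 401(k): $2943.30 × 0.085 = $250.18
Taxable wages = $2943.30 − $250.18 = $2693.12
Federal income tax: $2693.12 × 0.2175 = $585.75
City income tax: $2693.12 × 0.04 = $107.72
Medicare: $2943.30 × 0.02 = $58.87
State unemployment insurance (employee share): $2943.30 × 0.001 = $2.94
Parking fee: $235.98
(Employer's $576.92 toward parking fee is not withheld from the employee.)
Total deductions = $250.18 + $585.75 + $107.72 + $58.87 + $2.94 + $235.98 = $1241.44
Net pay = $2943.30 − $1241.44 = $1701.86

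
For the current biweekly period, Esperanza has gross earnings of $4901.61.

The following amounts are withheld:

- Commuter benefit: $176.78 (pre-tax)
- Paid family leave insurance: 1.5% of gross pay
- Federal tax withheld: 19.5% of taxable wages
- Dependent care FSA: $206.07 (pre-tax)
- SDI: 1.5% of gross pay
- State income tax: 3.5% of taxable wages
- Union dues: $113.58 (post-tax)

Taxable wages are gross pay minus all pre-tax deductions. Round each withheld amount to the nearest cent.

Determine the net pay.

$3218.82

Dependent care FSA: $206.07
Commuter benefit: $176.78
Pre-tax total = $206.07 + $176.78 = $382.85
Taxable wages = $4901.61 − $382.85 = $4518.76
State income tax: $4518.76 × 0.035 = $158.16
Federal tax withheld: $4518.76 × 0.195 = $881.16
Paid family leave insurance: $4901.61 × 0.015 = $73.52
SDI: $4901.61 × 0.015 = $73.52
Union dues: $113.58
Total deductions = $206.07 + $176.78 + $158.16 + $881.16 + $73.52 + $73.52 + $113.58 = $1682.79
Net pay = $4901.61 − $1682.79 = $3218.82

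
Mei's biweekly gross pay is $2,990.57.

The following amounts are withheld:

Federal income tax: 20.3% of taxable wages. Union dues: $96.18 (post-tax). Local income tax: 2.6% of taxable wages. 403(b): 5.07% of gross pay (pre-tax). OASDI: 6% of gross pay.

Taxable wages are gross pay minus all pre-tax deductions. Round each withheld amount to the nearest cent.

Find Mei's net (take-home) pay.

$1,913.22

403(b): $2,990.57 × 0.0507 = $151.62
Taxable wages = $2,990.57 − $151.62 = $2,838.95
Local income tax: $2,838.95 × 0.026 = $73.81
Federal income tax: $2,838.95 × 0.203 = $576.31
OASDI: $2,990.57 × 0.06 = $179.43
Union dues: $96.18
Total deductions = $151.62 + $73.81 + $576.31 + $179.43 + $96.18 = $1,077.35
Net pay = $2,990.57 − $1,077.35 = $1,913.22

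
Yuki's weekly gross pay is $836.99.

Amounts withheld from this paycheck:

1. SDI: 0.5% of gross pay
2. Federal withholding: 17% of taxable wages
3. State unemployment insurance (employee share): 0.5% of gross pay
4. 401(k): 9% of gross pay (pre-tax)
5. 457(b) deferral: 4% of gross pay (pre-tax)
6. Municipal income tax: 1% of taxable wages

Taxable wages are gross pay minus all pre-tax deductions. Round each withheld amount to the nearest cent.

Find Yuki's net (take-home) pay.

457(b) deferral: $836.99 × 0.04 = $33.48
401(k): $836.99 × 0.09 = $75.33
Pre-tax total = $33.48 + $75.33 = $108.81
Taxable wages = $836.99 − $108.81 = $728.18
Federal withholding: $728.18 × 0.17 = $123.79
Municipal income tax: $728.18 × 0.01 = $7.28
State unemployment insurance (employee share): $836.99 × 0.005 = $4.18
SDI: $836.99 × 0.005 = $4.18
Total deductions = $33.48 + $75.33 + $123.79 + $7.28 + $4.18 + $4.18 = $248.24
Net pay = $836.99 − $248.24 = $588.75

$588.75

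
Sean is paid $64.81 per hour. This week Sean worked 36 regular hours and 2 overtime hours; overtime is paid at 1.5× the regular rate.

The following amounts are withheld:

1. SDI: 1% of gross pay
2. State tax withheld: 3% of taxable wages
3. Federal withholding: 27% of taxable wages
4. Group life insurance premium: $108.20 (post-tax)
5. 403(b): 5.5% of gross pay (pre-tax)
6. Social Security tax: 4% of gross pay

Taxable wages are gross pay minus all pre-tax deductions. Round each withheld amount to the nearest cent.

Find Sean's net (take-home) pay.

Regular pay: 36 × $64.81 = $2,333.16
Overtime pay: 2 × $64.81 × 1.5 = $194.43
Gross pay = $2,333.16 + $194.43 = $2,527.59
403(b): $2,527.59 × 0.055 = $139.02
Taxable wages = $2,527.59 − $139.02 = $2,388.57
Federal withholding: $2,388.57 × 0.27 = $644.91
State tax withheld: $2,388.57 × 0.03 = $71.66
SDI: $2,527.59 × 0.01 = $25.28
Social Security tax: $2,527.59 × 0.04 = $101.10
Group life insurance premium: $108.20
Total deductions = $139.02 + $644.91 + $71.66 + $25.28 + $101.10 + $108.20 = $1,090.17
Net pay = $2,527.59 − $1,090.17 = $1,437.42

$1,437.42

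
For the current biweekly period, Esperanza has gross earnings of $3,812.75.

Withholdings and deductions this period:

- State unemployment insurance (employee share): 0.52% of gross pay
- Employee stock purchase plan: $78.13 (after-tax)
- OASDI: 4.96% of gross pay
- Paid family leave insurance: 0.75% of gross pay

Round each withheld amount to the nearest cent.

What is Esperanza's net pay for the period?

Paid family leave insurance: $3,812.75 × 0.0075 = $28.60
OASDI: $3,812.75 × 0.0496 = $189.11
State unemployment insurance (employee share): $3,812.75 × 0.0052 = $19.83
Employee stock purchase plan: $78.13
Total deductions = $28.60 + $189.11 + $19.83 + $78.13 = $315.67
Net pay = $3,812.75 − $315.67 = $3,497.08

$3,497.08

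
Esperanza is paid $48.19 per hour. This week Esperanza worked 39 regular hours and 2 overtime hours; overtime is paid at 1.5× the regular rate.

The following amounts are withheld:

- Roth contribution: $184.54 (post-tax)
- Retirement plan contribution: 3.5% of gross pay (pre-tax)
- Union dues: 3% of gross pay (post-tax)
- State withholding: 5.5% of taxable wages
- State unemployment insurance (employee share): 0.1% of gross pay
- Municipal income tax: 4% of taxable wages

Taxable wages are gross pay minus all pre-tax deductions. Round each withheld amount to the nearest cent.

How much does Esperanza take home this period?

$1,520.31

Regular pay: 39 × $48.19 = $1,879.41
Overtime pay: 2 × $48.19 × 1.5 = $144.57
Gross pay = $1,879.41 + $144.57 = $2,023.98
Retirement plan contribution: $2,023.98 × 0.035 = $70.84
Taxable wages = $2,023.98 − $70.84 = $1,953.14
State withholding: $1,953.14 × 0.055 = $107.42
Municipal income tax: $1,953.14 × 0.04 = $78.13
State unemployment insurance (employee share): $2,023.98 × 0.001 = $2.02
Union dues: $2,023.98 × 0.03 = $60.72
Roth contribution: $184.54
Total deductions = $70.84 + $107.42 + $78.13 + $2.02 + $60.72 + $184.54 = $503.67
Net pay = $2,023.98 − $503.67 = $1,520.31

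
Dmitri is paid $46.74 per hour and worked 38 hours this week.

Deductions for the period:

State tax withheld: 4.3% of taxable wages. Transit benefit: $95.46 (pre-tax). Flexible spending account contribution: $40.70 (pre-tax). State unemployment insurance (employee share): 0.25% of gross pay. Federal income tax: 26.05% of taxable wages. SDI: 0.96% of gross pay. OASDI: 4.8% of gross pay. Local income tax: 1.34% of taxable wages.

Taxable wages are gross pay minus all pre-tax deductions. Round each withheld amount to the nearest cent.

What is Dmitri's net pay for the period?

Gross pay: 38 × $46.74 = $1,776.12
Transit benefit: $95.46
Flexible spending account contribution: $40.70
Pre-tax total = $95.46 + $40.70 = $136.16
Taxable wages = $1,776.12 − $136.16 = $1,639.96
Local income tax: $1,639.96 × 0.0134 = $21.98
Federal income tax: $1,639.96 × 0.2605 = $427.21
State tax withheld: $1,639.96 × 0.043 = $70.52
OASDI: $1,776.12 × 0.048 = $85.25
State unemployment insurance (employee share): $1,776.12 × 0.0025 = $4.44
SDI: $1,776.12 × 0.0096 = $17.05
Total deductions = $95.46 + $40.70 + $21.98 + $427.21 + $70.52 + $85.25 + $4.44 + $17.05 = $762.61
Net pay = $1,776.12 − $762.61 = $1,013.51

$1,013.51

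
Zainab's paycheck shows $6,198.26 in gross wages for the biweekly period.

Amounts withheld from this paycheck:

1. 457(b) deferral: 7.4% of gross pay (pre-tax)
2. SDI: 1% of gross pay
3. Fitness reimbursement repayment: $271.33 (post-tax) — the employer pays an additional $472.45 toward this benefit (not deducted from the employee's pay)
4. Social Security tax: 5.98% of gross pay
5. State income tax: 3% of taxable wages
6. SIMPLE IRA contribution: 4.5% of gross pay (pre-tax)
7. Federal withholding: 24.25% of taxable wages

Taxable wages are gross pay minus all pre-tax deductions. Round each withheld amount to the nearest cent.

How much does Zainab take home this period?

$3,268.67

457(b) deferral: $6,198.26 × 0.074 = $458.67
SIMPLE IRA contribution: $6,198.26 × 0.045 = $278.92
Pre-tax total = $458.67 + $278.92 = $737.59
Taxable wages = $6,198.26 − $737.59 = $5,460.67
Federal withholding: $5,460.67 × 0.2425 = $1,324.21
State income tax: $5,460.67 × 0.03 = $163.82
SDI: $6,198.26 × 0.01 = $61.98
Social Security tax: $6,198.26 × 0.0598 = $370.66
Fitness reimbursement repayment: $271.33
(Employer's $472.45 toward fitness reimbursement repayment is not withheld from the employee.)
Total deductions = $458.67 + $278.92 + $1,324.21 + $163.82 + $61.98 + $370.66 + $271.33 = $2,929.59
Net pay = $6,198.26 − $2,929.59 = $3,268.67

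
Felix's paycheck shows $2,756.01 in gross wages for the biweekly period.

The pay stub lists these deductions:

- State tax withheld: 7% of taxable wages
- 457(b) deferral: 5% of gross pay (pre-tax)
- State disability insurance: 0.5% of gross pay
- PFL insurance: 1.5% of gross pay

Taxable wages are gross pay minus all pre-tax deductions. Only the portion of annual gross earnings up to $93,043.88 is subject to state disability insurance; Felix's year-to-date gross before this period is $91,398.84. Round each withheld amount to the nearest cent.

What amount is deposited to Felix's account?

$2,385.37

457(b) deferral: $2,756.01 × 0.05 = $137.80
Taxable wages = $2,756.01 − $137.80 = $2,618.21
State tax withheld: $2,618.21 × 0.07 = $183.27
PFL insurance: $2,756.01 × 0.015 = $41.34
State disability insurance: only $93,043.88 − $91,398.84 = $1,645.04 of this check is subject → $1,645.04 × 0.005 = $8.23
Total deductions = $137.80 + $183.27 + $41.34 + $8.23 = $370.64
Net pay = $2,756.01 − $370.64 = $2,385.37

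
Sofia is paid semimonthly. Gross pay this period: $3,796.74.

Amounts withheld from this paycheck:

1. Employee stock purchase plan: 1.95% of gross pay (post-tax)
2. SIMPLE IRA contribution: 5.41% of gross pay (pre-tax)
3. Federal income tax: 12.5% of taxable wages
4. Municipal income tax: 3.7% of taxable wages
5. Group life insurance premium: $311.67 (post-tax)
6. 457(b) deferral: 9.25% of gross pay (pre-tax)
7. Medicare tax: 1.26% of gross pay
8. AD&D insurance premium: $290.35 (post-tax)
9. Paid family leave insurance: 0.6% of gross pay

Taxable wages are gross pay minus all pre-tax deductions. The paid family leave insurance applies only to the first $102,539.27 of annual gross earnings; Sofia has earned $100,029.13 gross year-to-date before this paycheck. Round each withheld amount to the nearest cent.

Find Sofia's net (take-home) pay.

SIMPLE IRA contribution: $3,796.74 × 0.0541 = $205.40
457(b) deferral: $3,796.74 × 0.0925 = $351.20
Pre-tax total = $205.40 + $351.20 = $556.60
Taxable wages = $3,796.74 − $556.60 = $3,240.14
Federal income tax: $3,240.14 × 0.125 = $405.02
Municipal income tax: $3,240.14 × 0.037 = $119.89
Paid family leave insurance: only $102,539.27 − $100,029.13 = $2,510.14 of this check is subject → $2,510.14 × 0.006 = $15.06
Medicare tax: $3,796.74 × 0.0126 = $47.84
AD&D insurance premium: $290.35
Group life insurance premium: $311.67
Employee stock purchase plan: $3,796.74 × 0.0195 = $74.04
Total deductions = $205.40 + $351.20 + $405.02 + $119.89 + $15.06 + $47.84 + $290.35 + $311.67 + $74.04 = $1,820.47
Net pay = $3,796.74 − $1,820.47 = $1,976.27

$1,976.27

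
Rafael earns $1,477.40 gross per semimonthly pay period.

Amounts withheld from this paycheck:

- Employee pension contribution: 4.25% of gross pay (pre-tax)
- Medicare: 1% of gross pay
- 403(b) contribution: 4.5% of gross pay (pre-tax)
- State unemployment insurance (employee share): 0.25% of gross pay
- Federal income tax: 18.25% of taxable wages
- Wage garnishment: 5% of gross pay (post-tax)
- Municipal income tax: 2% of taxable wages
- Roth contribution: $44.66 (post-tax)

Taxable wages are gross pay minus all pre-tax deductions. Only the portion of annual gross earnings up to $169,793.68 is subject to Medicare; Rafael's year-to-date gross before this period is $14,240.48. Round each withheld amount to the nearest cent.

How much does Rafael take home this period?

Employee pension contribution: $1,477.40 × 0.0425 = $62.79
403(b) contribution: $1,477.40 × 0.045 = $66.48
Pre-tax total = $62.79 + $66.48 = $129.27
Taxable wages = $1,477.40 − $129.27 = $1,348.13
Municipal income tax: $1,348.13 × 0.02 = $26.96
Federal income tax: $1,348.13 × 0.1825 = $246.03
Medicare: cap not yet reached, full $1,477.40 is subject → $1,477.40 × 0.01 = $14.77
State unemployment insurance (employee share): $1,477.40 × 0.0025 = $3.69
Roth contribution: $44.66
Wage garnishment: $1,477.40 × 0.05 = $73.87
Total deductions = $62.79 + $66.48 + $26.96 + $246.03 + $14.77 + $3.69 + $44.66 + $73.87 = $539.25
Net pay = $1,477.40 − $539.25 = $938.15

$938.15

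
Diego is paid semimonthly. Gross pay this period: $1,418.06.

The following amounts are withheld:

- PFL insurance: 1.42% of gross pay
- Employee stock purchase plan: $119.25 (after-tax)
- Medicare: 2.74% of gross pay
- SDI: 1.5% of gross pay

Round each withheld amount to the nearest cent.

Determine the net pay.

$1,218.55

Medicare: $1,418.06 × 0.0274 = $38.85
PFL insurance: $1,418.06 × 0.0142 = $20.14
SDI: $1,418.06 × 0.015 = $21.27
Employee stock purchase plan: $119.25
Total deductions = $38.85 + $20.14 + $21.27 + $119.25 = $199.51
Net pay = $1,418.06 − $199.51 = $1,218.55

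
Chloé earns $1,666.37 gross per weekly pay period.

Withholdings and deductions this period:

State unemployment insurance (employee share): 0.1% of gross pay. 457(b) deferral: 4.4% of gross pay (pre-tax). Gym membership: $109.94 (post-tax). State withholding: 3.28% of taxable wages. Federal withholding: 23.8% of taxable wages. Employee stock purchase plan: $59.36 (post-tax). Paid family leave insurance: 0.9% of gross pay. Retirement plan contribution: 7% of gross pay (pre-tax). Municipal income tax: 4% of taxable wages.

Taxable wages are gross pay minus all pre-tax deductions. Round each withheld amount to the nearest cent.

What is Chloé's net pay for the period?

457(b) deferral: $1,666.37 × 0.044 = $73.32
Retirement plan contribution: $1,666.37 × 0.07 = $116.65
Pre-tax total = $73.32 + $116.65 = $189.97
Taxable wages = $1,666.37 − $189.97 = $1,476.40
Federal withholding: $1,476.40 × 0.238 = $351.38
State withholding: $1,476.40 × 0.0328 = $48.43
Municipal income tax: $1,476.40 × 0.04 = $59.06
State unemployment insurance (employee share): $1,666.37 × 0.001 = $1.67
Paid family leave insurance: $1,666.37 × 0.009 = $15.00
Gym membership: $109.94
Employee stock purchase plan: $59.36
Total deductions = $73.32 + $116.65 + $351.38 + $48.43 + $59.06 + $1.67 + $15.00 + $109.94 + $59.36 = $834.81
Net pay = $1,666.37 − $834.81 = $831.56

$831.56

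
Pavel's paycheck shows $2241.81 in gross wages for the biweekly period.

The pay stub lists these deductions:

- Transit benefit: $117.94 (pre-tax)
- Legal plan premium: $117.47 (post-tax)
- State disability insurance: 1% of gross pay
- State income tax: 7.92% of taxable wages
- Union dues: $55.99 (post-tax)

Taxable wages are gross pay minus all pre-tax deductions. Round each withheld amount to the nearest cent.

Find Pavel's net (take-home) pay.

$1759.78

Transit benefit: $117.94
Taxable wages = $2241.81 − $117.94 = $2123.87
State income tax: $2123.87 × 0.0792 = $168.21
State disability insurance: $2241.81 × 0.01 = $22.42
Union dues: $55.99
Legal plan premium: $117.47
Total deductions = $117.94 + $168.21 + $22.42 + $55.99 + $117.47 = $482.03
Net pay = $2241.81 − $482.03 = $1759.78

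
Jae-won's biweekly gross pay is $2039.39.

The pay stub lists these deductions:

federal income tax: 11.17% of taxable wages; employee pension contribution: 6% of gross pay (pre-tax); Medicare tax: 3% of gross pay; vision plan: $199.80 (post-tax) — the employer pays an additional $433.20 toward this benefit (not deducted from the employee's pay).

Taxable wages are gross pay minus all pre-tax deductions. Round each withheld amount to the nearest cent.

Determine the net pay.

Employee pension contribution: $2039.39 × 0.06 = $122.36
Taxable wages = $2039.39 − $122.36 = $1917.03
Federal income tax: $1917.03 × 0.1117 = $214.13
Medicare tax: $2039.39 × 0.03 = $61.18
Vision plan: $199.80
(Employer's $433.20 toward vision plan is not withheld from the employee.)
Total deductions = $122.36 + $214.13 + $61.18 + $199.80 = $597.47
Net pay = $2039.39 − $597.47 = $1441.92

$1441.92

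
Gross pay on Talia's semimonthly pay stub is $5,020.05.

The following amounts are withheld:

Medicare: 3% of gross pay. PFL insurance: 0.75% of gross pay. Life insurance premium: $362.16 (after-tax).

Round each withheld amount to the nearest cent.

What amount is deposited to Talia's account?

PFL insurance: $5,020.05 × 0.0075 = $37.65
Medicare: $5,020.05 × 0.03 = $150.60
Life insurance premium: $362.16
Total deductions = $37.65 + $150.60 + $362.16 = $550.41
Net pay = $5,020.05 − $550.41 = $4,469.64

$4,469.64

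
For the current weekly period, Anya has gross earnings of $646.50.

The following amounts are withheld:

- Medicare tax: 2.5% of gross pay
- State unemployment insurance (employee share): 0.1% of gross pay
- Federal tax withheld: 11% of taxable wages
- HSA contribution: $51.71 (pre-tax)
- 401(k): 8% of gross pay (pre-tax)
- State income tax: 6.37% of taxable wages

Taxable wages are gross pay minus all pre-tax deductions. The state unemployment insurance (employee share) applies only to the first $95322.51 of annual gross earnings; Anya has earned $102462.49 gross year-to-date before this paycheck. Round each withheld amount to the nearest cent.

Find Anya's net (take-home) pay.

$432.58

HSA contribution: $51.71
401(k): $646.50 × 0.08 = $51.72
Pre-tax total = $51.71 + $51.72 = $103.43
Taxable wages = $646.50 − $103.43 = $543.07
State income tax: $543.07 × 0.0637 = $34.59
Federal tax withheld: $543.07 × 0.11 = $59.74
Medicare tax: $646.50 × 0.025 = $16.16
State unemployment insurance (employee share): annual cap $95322.51 already reached (YTD $102462.49), so $0.00
Total deductions = $51.71 + $51.72 + $34.59 + $59.74 + $16.16 + $0.00 = $213.92
Net pay = $646.50 − $213.92 = $432.58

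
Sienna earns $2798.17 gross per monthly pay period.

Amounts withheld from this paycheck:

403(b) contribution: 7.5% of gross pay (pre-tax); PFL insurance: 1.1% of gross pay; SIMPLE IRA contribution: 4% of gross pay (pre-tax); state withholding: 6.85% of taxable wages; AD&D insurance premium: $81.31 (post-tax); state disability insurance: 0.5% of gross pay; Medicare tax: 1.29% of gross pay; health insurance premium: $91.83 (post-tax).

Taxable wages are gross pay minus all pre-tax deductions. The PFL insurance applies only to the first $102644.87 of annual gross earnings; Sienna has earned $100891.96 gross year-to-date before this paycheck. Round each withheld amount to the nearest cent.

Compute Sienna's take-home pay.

403(b) contribution: $2798.17 × 0.075 = $209.86
SIMPLE IRA contribution: $2798.17 × 0.04 = $111.93
Pre-tax total = $209.86 + $111.93 = $321.79
Taxable wages = $2798.17 − $321.79 = $2476.38
State withholding: $2476.38 × 0.0685 = $169.63
State disability insurance: $2798.17 × 0.005 = $13.99
PFL insurance: only $102644.87 − $100891.96 = $1752.91 of this check is subject → $1752.91 × 0.011 = $19.28
Medicare tax: $2798.17 × 0.0129 = $36.10
Health insurance premium: $91.83
AD&D insurance premium: $81.31
Total deductions = $209.86 + $111.93 + $169.63 + $13.99 + $19.28 + $36.10 + $91.83 + $81.31 = $733.93
Net pay = $2798.17 − $733.93 = $2064.24

$2064.24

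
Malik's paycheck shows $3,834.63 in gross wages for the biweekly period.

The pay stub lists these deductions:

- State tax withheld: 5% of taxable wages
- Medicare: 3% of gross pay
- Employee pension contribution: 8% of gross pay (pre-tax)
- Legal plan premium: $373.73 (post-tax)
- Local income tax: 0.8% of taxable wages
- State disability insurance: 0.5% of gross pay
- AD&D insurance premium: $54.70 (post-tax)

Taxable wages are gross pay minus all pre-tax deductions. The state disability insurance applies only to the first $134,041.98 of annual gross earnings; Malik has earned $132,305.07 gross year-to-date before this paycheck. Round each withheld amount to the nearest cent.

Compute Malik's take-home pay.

$2,771.10

Employee pension contribution: $3,834.63 × 0.08 = $306.77
Taxable wages = $3,834.63 − $306.77 = $3,527.86
Local income tax: $3,527.86 × 0.008 = $28.22
State tax withheld: $3,527.86 × 0.05 = $176.39
State disability insurance: only $134,041.98 − $132,305.07 = $1,736.91 of this check is subject → $1,736.91 × 0.005 = $8.68
Medicare: $3,834.63 × 0.03 = $115.04
Legal plan premium: $373.73
AD&D insurance premium: $54.70
Total deductions = $306.77 + $28.22 + $176.39 + $8.68 + $115.04 + $373.73 + $54.70 = $1,063.53
Net pay = $3,834.63 − $1,063.53 = $2,771.10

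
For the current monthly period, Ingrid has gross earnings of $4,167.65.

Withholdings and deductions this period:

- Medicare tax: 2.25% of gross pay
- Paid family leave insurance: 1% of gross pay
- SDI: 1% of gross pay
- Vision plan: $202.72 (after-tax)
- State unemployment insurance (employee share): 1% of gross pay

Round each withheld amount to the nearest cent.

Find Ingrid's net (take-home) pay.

State unemployment insurance (employee share): $4,167.65 × 0.01 = $41.68
Medicare tax: $4,167.65 × 0.0225 = $93.77
Paid family leave insurance: $4,167.65 × 0.01 = $41.68
SDI: $4,167.65 × 0.01 = $41.68
Vision plan: $202.72
Total deductions = $41.68 + $93.77 + $41.68 + $41.68 + $202.72 = $421.53
Net pay = $4,167.65 − $421.53 = $3,746.12

$3,746.12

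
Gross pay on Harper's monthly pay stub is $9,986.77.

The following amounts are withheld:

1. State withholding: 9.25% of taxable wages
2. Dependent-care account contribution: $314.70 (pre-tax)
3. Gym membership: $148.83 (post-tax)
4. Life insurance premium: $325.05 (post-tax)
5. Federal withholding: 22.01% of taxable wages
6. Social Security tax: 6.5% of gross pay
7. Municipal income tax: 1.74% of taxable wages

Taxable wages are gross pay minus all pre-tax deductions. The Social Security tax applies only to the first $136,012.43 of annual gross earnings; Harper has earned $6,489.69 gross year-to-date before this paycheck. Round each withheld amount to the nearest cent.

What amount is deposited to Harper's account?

$5,357.27

Dependent-care account contribution: $314.70
Taxable wages = $9,986.77 − $314.70 = $9,672.07
Federal withholding: $9,672.07 × 0.2201 = $2,128.82
State withholding: $9,672.07 × 0.0925 = $894.67
Municipal income tax: $9,672.07 × 0.0174 = $168.29
Social Security tax: cap not yet reached, full $9,986.77 is subject → $9,986.77 × 0.065 = $649.14
Gym membership: $148.83
Life insurance premium: $325.05
Total deductions = $314.70 + $2,128.82 + $894.67 + $168.29 + $649.14 + $148.83 + $325.05 = $4,629.50
Net pay = $9,986.77 − $4,629.50 = $5,357.27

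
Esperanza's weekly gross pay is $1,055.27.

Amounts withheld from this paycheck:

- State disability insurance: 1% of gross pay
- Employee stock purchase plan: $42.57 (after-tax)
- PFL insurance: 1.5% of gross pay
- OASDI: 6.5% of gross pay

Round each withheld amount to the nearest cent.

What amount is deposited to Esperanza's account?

OASDI: $1,055.27 × 0.065 = $68.59
State disability insurance: $1,055.27 × 0.01 = $10.55
PFL insurance: $1,055.27 × 0.015 = $15.83
Employee stock purchase plan: $42.57
Total deductions = $68.59 + $10.55 + $15.83 + $42.57 = $137.54
Net pay = $1,055.27 − $137.54 = $917.73

$917.73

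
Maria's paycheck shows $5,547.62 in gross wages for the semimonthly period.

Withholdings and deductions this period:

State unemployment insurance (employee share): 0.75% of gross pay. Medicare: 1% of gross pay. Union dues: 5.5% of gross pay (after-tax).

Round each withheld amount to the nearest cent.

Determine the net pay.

State unemployment insurance (employee share): $5,547.62 × 0.0075 = $41.61
Medicare: $5,547.62 × 0.01 = $55.48
Union dues: $5,547.62 × 0.055 = $305.12
Total deductions = $41.61 + $55.48 + $305.12 = $402.21
Net pay = $5,547.62 − $402.21 = $5,145.41

$5,145.41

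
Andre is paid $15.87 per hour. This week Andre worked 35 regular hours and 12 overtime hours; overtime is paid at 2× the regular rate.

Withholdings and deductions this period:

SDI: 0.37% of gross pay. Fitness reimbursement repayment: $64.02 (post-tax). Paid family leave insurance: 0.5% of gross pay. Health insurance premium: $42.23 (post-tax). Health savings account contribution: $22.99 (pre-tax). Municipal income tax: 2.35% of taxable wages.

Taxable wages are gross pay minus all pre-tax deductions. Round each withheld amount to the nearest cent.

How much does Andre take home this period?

Regular pay: 35 × $15.87 = $555.45
Overtime pay: 12 × $15.87 × 2 = $380.88
Gross pay = $555.45 + $380.88 = $936.33
Health savings account contribution: $22.99
Taxable wages = $936.33 − $22.99 = $913.34
Municipal income tax: $913.34 × 0.0235 = $21.46
Paid family leave insurance: $936.33 × 0.005 = $4.68
SDI: $936.33 × 0.0037 = $3.46
Fitness reimbursement repayment: $64.02
Health insurance premium: $42.23
Total deductions = $22.99 + $21.46 + $4.68 + $3.46 + $64.02 + $42.23 = $158.84
Net pay = $936.33 − $158.84 = $777.49

$777.49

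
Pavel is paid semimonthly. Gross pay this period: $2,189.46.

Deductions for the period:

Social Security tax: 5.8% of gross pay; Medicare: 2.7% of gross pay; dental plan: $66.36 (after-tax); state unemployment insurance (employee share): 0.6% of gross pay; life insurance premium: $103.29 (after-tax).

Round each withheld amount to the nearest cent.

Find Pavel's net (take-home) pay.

$1,820.56

Medicare: $2,189.46 × 0.027 = $59.12
State unemployment insurance (employee share): $2,189.46 × 0.006 = $13.14
Social Security tax: $2,189.46 × 0.058 = $126.99
Life insurance premium: $103.29
Dental plan: $66.36
Total deductions = $59.12 + $13.14 + $126.99 + $103.29 + $66.36 = $368.90
Net pay = $2,189.46 − $368.90 = $1,820.56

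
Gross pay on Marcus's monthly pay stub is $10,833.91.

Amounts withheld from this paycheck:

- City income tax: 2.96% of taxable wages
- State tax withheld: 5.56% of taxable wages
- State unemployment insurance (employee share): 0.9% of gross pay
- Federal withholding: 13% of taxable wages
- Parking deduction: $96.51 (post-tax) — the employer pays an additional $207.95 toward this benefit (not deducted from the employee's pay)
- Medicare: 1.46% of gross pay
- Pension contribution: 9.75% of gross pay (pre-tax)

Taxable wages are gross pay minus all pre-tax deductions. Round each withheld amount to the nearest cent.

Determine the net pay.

$7,321.26

Pension contribution: $10,833.91 × 0.0975 = $1,056.31
Taxable wages = $10,833.91 − $1,056.31 = $9,777.60
Federal withholding: $9,777.60 × 0.13 = $1,271.09
City income tax: $9,777.60 × 0.0296 = $289.42
State tax withheld: $9,777.60 × 0.0556 = $543.63
State unemployment insurance (employee share): $10,833.91 × 0.009 = $97.51
Medicare: $10,833.91 × 0.0146 = $158.18
Parking deduction: $96.51
(Employer's $207.95 toward parking deduction is not withheld from the employee.)
Total deductions = $1,056.31 + $1,271.09 + $289.42 + $543.63 + $97.51 + $158.18 + $96.51 = $3,512.65
Net pay = $10,833.91 − $3,512.65 = $7,321.26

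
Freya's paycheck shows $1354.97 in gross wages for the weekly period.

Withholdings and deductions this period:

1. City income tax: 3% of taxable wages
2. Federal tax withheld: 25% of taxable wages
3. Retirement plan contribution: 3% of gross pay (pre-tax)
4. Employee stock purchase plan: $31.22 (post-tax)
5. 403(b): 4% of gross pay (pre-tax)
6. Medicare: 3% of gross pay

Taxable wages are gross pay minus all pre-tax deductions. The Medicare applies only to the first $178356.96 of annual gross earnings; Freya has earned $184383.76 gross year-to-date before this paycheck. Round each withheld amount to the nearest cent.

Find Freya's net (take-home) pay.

Retirement plan contribution: $1354.97 × 0.03 = $40.65
403(b): $1354.97 × 0.04 = $54.20
Pre-tax total = $40.65 + $54.20 = $94.85
Taxable wages = $1354.97 − $94.85 = $1260.12
Federal tax withheld: $1260.12 × 0.25 = $315.03
City income tax: $1260.12 × 0.03 = $37.80
Medicare: annual cap $178356.96 already reached (YTD $184383.76), so $0.00
Employee stock purchase plan: $31.22
Total deductions = $40.65 + $54.20 + $315.03 + $37.80 + $0.00 + $31.22 = $478.90
Net pay = $1354.97 − $478.90 = $876.07

$876.07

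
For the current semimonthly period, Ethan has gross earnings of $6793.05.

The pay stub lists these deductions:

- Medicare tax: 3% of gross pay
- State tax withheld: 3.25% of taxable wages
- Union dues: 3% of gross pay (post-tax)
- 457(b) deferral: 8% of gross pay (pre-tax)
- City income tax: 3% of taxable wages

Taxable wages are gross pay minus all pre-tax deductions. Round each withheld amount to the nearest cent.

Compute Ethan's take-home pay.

457(b) deferral: $6793.05 × 0.08 = $543.44
Taxable wages = $6793.05 − $543.44 = $6249.61
City income tax: $6249.61 × 0.03 = $187.49
State tax withheld: $6249.61 × 0.0325 = $203.11
Medicare tax: $6793.05 × 0.03 = $203.79
Union dues: $6793.05 × 0.03 = $203.79
Total deductions = $543.44 + $187.49 + $203.11 + $203.79 + $203.79 = $1341.62
Net pay = $6793.05 − $1341.62 = $5451.43

$5451.43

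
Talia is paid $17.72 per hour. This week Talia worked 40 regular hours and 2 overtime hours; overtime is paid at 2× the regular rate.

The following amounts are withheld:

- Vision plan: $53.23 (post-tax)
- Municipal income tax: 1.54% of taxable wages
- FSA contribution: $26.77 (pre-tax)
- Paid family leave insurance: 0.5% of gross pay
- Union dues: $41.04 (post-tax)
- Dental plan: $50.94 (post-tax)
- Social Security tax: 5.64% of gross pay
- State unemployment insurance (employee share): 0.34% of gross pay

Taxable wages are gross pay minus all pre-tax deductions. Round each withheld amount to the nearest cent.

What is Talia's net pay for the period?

$545.59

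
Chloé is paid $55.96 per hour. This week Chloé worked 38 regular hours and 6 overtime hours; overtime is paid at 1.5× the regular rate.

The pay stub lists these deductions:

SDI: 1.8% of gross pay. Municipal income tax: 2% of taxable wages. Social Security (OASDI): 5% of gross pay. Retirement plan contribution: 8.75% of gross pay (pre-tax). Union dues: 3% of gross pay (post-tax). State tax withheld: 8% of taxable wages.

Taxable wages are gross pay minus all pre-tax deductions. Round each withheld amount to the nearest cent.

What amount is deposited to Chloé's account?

$1,902.23

Regular pay: 38 × $55.96 = $2,126.48
Overtime pay: 6 × $55.96 × 1.5 = $503.64
Gross pay = $2,126.48 + $503.64 = $2,630.12
Retirement plan contribution: $2,630.12 × 0.0875 = $230.14
Taxable wages = $2,630.12 − $230.14 = $2,399.98
State tax withheld: $2,399.98 × 0.08 = $192.00
Municipal income tax: $2,399.98 × 0.02 = $48.00
SDI: $2,630.12 × 0.018 = $47.34
Social Security (OASDI): $2,630.12 × 0.05 = $131.51
Union dues: $2,630.12 × 0.03 = $78.90
Total deductions = $230.14 + $192.00 + $48.00 + $47.34 + $131.51 + $78.90 = $727.89
Net pay = $2,630.12 − $727.89 = $1,902.23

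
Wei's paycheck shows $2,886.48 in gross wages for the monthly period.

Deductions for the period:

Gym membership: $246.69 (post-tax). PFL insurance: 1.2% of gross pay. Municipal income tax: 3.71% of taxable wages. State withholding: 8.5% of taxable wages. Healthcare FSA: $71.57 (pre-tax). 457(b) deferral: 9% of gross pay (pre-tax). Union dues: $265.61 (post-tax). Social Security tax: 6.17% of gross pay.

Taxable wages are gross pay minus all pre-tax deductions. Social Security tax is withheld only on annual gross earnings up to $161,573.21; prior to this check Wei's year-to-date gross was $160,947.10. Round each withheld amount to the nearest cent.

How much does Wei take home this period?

457(b) deferral: $2,886.48 × 0.09 = $259.78
Healthcare FSA: $71.57
Pre-tax total = $259.78 + $71.57 = $331.35
Taxable wages = $2,886.48 − $331.35 = $2,555.13
Municipal income tax: $2,555.13 × 0.0371 = $94.80
State withholding: $2,555.13 × 0.085 = $217.19
Social Security tax: only $161,573.21 − $160,947.10 = $626.11 of this check is subject → $626.11 × 0.0617 = $38.63
PFL insurance: $2,886.48 × 0.012 = $34.64
Union dues: $265.61
Gym membership: $246.69
Total deductions = $259.78 + $71.57 + $94.80 + $217.19 + $38.63 + $34.64 + $265.61 + $246.69 = $1,228.91
Net pay = $2,886.48 − $1,228.91 = $1,657.57

$1,657.57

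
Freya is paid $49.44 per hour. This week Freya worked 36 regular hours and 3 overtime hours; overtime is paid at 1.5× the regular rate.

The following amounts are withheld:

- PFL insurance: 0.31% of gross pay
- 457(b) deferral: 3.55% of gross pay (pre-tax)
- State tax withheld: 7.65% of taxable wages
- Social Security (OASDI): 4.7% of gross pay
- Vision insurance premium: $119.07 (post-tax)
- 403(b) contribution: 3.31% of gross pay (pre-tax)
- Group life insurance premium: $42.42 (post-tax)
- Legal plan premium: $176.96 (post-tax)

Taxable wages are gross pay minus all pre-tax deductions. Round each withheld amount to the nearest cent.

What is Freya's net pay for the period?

$1,283.52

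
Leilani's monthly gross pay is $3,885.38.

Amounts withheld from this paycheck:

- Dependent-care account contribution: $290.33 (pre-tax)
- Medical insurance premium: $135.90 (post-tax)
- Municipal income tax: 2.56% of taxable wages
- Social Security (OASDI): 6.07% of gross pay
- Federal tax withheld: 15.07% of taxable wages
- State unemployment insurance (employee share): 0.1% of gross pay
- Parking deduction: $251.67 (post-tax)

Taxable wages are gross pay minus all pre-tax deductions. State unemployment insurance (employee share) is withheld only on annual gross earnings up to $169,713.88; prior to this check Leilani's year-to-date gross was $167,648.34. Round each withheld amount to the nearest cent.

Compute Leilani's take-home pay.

Dependent-care account contribution: $290.33
Taxable wages = $3,885.38 − $290.33 = $3,595.05
Municipal income tax: $3,595.05 × 0.0256 = $92.03
Federal tax withheld: $3,595.05 × 0.1507 = $541.77
State unemployment insurance (employee share): only $169,713.88 − $167,648.34 = $2,065.54 of this check is subject → $2,065.54 × 0.001 = $2.07
Social Security (OASDI): $3,885.38 × 0.0607 = $235.84
Parking deduction: $251.67
Medical insurance premium: $135.90
Total deductions = $290.33 + $92.03 + $541.77 + $2.07 + $235.84 + $251.67 + $135.90 = $1,549.61
Net pay = $3,885.38 − $1,549.61 = $2,335.77

$2,335.77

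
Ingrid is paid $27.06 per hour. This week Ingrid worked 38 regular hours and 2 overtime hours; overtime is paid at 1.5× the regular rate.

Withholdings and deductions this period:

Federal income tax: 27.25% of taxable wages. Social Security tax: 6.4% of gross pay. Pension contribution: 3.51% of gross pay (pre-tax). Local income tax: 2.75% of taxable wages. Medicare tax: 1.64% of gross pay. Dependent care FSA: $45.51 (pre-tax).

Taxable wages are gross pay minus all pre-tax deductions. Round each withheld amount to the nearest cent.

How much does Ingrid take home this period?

Regular pay: 38 × $27.06 = $1028.28
Overtime pay: 2 × $27.06 × 1.5 = $81.18
Gross pay = $1028.28 + $81.18 = $1109.46
Pension contribution: $1109.46 × 0.0351 = $38.94
Dependent care FSA: $45.51
Pre-tax total = $38.94 + $45.51 = $84.45
Taxable wages = $1109.46 − $84.45 = $1025.01
Federal income tax: $1025.01 × 0.2725 = $279.32
Local income tax: $1025.01 × 0.0275 = $28.19
Social Security tax: $1109.46 × 0.064 = $71.01
Medicare tax: $1109.46 × 0.0164 = $18.20
Total deductions = $38.94 + $45.51 + $279.32 + $28.19 + $71.01 + $18.20 = $481.17
Net pay = $1109.46 − $481.17 = $628.29

$628.29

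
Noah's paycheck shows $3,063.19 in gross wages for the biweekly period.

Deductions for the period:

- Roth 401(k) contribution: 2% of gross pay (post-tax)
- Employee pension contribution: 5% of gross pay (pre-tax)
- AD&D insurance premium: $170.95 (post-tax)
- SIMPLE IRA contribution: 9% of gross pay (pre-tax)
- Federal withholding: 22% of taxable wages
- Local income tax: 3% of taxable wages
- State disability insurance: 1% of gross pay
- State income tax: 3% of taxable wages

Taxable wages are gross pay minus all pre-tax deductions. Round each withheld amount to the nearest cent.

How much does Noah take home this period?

$1,633.89

Employee pension contribution: $3,063.19 × 0.05 = $153.16
SIMPLE IRA contribution: $3,063.19 × 0.09 = $275.69
Pre-tax total = $153.16 + $275.69 = $428.85
Taxable wages = $3,063.19 − $428.85 = $2,634.34
State income tax: $2,634.34 × 0.03 = $79.03
Local income tax: $2,634.34 × 0.03 = $79.03
Federal withholding: $2,634.34 × 0.22 = $579.55
State disability insurance: $3,063.19 × 0.01 = $30.63
Roth 401(k) contribution: $3,063.19 × 0.02 = $61.26
AD&D insurance premium: $170.95
Total deductions = $153.16 + $275.69 + $79.03 + $79.03 + $579.55 + $30.63 + $61.26 + $170.95 = $1,429.30
Net pay = $3,063.19 − $1,429.30 = $1,633.89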